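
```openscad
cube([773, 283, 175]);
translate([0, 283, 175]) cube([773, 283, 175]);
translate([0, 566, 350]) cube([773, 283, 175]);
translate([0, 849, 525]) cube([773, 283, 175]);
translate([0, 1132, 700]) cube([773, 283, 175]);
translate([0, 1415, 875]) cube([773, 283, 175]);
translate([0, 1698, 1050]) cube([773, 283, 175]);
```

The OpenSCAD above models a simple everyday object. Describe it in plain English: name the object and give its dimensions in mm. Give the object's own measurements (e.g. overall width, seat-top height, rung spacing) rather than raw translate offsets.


A straight staircase of 7 solid steps. Each step is 773 mm wide (x), 283 mm deep (y, the going) and 175 mm tall (the rise). The first step rests on the floor; each subsequent step sits one going further in +y and one rise higher in +z, directly behind and above the previous step with no overlap.


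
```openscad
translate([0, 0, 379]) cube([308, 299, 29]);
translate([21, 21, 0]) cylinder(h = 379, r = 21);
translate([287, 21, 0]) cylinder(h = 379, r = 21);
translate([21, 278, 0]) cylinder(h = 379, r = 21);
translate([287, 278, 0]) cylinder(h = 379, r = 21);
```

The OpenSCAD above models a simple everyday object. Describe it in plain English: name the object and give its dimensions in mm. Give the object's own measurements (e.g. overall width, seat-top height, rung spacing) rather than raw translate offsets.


A four-legged stool. The seat is a 308×299×29 mm slab whose top surface is at z = 408 mm; four round legs, each 42 mm in diameter, run from the floor (z = 0) to the underside of the seat, each leg's axis is inset half a diameter from the nearest pair of seat edges (so the leg's bounding box is flush with the corner).


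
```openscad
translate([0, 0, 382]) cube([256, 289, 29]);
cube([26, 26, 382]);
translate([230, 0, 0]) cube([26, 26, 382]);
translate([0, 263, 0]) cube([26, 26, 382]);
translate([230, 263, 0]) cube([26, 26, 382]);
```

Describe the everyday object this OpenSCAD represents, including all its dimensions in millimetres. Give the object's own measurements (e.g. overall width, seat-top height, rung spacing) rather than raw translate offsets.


A simple wooden stool: a rectangular seat 256 mm (x) by 289 mm (y), 29 mm thick, top face at z = 411 mm, on four square legs, each 26×26 mm in cross-section. The legs rest on z = 0, each flush with a corner of the seat.


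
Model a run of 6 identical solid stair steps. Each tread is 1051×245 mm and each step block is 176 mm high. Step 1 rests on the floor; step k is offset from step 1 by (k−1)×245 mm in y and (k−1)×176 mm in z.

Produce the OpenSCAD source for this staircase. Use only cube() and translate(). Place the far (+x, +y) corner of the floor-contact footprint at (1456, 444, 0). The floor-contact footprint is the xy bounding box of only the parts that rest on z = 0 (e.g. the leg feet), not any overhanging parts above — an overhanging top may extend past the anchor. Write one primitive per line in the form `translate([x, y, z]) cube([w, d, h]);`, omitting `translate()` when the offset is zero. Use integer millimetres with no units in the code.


translate([405, 199, 0]) cube([1051, 245, 176]);
translate([405, 444, 176]) cube([1051, 245, 176]);
translate([405, 689, 352]) cube([1051, 245, 176]);
translate([405, 934, 528]) cube([1051, 245, 176]);
translate([405, 1179, 704]) cube([1051, 245, 176]);
translate([405, 1424, 880]) cube([1051, 245, 176]);


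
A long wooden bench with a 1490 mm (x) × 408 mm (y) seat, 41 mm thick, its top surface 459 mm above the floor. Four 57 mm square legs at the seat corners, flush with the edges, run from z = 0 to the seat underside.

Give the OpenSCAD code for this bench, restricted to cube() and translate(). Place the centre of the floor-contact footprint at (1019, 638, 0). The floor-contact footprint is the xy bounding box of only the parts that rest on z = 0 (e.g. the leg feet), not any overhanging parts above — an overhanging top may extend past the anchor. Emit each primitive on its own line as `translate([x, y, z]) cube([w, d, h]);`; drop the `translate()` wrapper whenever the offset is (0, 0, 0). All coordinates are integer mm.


translate([274, 434, 418]) cube([1490, 408, 41]);
translate([274, 434, 0]) cube([57, 57, 418]);
translate([274, 785, 0]) cube([57, 57, 418]);
translate([1707, 434, 0]) cube([57, 57, 418]);
translate([1707, 785, 0]) cube([57, 57, 418]);


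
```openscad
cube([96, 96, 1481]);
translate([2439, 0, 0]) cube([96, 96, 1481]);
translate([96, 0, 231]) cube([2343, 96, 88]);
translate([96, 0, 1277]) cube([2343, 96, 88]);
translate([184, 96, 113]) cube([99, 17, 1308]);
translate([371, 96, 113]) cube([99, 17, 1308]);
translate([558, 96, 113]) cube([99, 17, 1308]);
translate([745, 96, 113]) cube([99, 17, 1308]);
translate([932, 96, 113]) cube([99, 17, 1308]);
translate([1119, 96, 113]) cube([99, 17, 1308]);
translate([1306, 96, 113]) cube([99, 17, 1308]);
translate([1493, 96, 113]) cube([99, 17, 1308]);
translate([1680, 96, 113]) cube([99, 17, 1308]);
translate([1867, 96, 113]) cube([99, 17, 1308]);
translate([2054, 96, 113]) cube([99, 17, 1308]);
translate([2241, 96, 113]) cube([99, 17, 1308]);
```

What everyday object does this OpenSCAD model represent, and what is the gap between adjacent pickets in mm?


A fence section. The picket gap is 88 mm.

Two posts, two rails, 12 pickets — a fence section. Span 2343 mm holds 12 pickets of 99 mm with 13 equal gaps: ⌊(2343 − 12·99) / 13⌋ = 88 mm.


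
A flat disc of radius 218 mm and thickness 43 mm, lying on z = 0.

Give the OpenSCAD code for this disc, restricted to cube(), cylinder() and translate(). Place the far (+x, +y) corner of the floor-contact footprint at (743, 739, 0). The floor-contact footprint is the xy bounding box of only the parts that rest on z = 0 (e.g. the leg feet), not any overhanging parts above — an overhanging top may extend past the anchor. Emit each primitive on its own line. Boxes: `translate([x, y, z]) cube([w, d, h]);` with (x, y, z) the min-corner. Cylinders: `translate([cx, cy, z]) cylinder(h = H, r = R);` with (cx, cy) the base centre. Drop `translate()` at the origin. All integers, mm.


translate([525, 521, 0]) cylinder(h = 43, r = 218);


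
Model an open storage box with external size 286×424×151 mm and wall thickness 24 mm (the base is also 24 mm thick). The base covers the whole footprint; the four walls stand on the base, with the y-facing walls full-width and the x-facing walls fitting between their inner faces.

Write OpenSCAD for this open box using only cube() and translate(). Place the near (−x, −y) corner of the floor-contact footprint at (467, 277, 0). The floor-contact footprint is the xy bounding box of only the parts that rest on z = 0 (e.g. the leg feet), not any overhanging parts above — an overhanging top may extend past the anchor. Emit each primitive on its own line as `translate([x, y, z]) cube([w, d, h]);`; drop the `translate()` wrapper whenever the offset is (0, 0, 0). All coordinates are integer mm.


translate([467, 277, 0]) cube([286, 424, 24]);
translate([467, 277, 24]) cube([286, 24, 127]);
translate([467, 677, 24]) cube([286, 24, 127]);
translate([467, 301, 24]) cube([24, 376, 127]);
translate([729, 301, 24]) cube([24, 376, 127]);


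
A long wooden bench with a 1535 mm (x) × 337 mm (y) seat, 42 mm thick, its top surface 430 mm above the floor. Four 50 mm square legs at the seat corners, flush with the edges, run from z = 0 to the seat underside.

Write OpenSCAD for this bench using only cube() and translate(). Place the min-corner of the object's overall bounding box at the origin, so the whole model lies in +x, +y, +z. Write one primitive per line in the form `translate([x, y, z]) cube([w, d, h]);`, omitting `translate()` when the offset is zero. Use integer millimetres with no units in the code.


translate([0, 0, 388]) cube([1535, 337, 42]);
cube([50, 50, 388]);
translate([0, 287, 0]) cube([50, 50, 388]);
translate([1485, 0, 0]) cube([50, 50, 388]);
translate([1485, 287, 0]) cube([50, 50, 388]);


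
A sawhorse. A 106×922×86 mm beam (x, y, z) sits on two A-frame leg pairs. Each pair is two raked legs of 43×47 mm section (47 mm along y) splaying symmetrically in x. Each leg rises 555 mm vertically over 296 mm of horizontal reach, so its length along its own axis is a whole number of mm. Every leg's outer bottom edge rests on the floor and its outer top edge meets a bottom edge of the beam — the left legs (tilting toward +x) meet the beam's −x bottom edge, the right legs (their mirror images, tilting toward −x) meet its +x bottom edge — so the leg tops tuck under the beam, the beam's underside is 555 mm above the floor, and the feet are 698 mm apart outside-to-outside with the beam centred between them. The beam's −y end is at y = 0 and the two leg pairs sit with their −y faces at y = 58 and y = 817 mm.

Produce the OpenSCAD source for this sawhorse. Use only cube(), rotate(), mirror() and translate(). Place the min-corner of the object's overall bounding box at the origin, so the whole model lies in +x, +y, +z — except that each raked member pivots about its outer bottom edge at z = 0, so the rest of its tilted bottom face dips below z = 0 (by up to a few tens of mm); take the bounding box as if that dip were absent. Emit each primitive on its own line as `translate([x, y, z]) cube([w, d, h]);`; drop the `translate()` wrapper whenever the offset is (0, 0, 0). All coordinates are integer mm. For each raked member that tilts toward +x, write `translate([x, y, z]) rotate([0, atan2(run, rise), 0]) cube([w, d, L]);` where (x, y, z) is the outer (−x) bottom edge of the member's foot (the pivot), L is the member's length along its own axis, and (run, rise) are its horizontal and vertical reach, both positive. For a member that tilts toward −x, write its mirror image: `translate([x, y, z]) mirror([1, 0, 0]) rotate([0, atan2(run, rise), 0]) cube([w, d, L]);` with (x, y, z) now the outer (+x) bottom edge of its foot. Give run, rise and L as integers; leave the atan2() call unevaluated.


translate([296, 0, 555]) cube([106, 922, 86]);
translate([0, 58, 0]) rotate([0, atan2(296, 555), 0]) cube([43, 47, 629]);
translate([698, 58, 0]) mirror([1, 0, 0]) rotate([0, atan2(296, 555), 0]) cube([43, 47, 629]);
translate([0, 817, 0]) rotate([0, atan2(296, 555), 0]) cube([43, 47, 629]);
translate([698, 817, 0]) mirror([1, 0, 0]) rotate([0, atan2(296, 555), 0]) cube([43, 47, 629]);


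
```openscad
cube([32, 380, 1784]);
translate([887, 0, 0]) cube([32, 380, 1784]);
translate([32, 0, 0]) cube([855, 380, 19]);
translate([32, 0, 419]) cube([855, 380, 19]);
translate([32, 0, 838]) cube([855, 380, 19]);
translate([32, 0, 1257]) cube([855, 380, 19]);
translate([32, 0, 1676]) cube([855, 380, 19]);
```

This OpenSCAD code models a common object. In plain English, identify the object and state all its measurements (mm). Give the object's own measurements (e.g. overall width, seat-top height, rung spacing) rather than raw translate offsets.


An open bookshelf. Two side panels, each 32 mm thick, 380 mm deep and 1784 mm tall, stand 919 mm apart (outside-to-outside). Between them sit 5 shelves, each 19 mm thick and 380 mm deep, spanning the full gap between the sides. The bottom shelf rests on the floor (its underside at z = 0) and the clear gap between one shelf's top and the next shelf's underside is 400 mm.


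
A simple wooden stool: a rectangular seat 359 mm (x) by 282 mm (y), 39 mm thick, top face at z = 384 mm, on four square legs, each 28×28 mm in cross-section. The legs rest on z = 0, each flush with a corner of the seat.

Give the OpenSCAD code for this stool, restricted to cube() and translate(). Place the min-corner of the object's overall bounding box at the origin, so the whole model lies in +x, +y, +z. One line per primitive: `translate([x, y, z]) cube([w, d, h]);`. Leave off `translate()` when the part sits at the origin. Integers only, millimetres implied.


translate([0, 0, 345]) cube([359, 282, 39]);
cube([28, 28, 345]);
translate([331, 0, 0]) cube([28, 28, 345]);
translate([0, 254, 0]) cube([28, 28, 345]);
translate([331, 254, 0]) cube([28, 28, 345]);


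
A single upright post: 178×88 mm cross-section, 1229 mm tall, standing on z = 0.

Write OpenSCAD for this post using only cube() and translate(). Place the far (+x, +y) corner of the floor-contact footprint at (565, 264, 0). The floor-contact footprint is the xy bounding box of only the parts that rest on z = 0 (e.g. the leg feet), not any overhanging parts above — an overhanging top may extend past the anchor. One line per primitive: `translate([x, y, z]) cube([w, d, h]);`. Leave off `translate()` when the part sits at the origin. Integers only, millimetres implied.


translate([387, 176, 0]) cube([178, 88, 1229]);


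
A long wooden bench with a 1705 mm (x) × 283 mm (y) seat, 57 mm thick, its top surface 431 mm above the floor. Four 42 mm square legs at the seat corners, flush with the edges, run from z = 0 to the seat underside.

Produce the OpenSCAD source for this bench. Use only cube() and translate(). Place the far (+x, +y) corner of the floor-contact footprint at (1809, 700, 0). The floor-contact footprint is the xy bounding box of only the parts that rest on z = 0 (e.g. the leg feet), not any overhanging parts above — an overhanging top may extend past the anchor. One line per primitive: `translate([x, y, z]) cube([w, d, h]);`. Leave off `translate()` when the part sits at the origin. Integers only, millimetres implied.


translate([104, 417, 374]) cube([1705, 283, 57]);
translate([104, 417, 0]) cube([42, 42, 374]);
translate([104, 658, 0]) cube([42, 42, 374]);
translate([1767, 417, 0]) cube([42, 42, 374]);
translate([1767, 658, 0]) cube([42, 42, 374]);


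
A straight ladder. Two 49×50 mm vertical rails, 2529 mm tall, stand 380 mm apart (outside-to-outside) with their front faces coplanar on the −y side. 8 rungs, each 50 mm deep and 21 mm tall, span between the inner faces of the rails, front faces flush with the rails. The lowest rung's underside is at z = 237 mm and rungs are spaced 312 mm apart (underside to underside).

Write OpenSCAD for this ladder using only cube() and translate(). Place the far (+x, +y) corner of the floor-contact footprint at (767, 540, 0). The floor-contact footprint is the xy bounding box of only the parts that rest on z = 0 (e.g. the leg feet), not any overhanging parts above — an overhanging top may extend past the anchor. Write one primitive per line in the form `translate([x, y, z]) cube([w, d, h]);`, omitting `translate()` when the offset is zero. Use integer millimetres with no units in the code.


translate([387, 490, 0]) cube([49, 50, 2529]);
translate([718, 490, 0]) cube([49, 50, 2529]);
translate([436, 490, 237]) cube([282, 50, 21]);
translate([436, 490, 549]) cube([282, 50, 21]);
translate([436, 490, 861]) cube([282, 50, 21]);
translate([436, 490, 1173]) cube([282, 50, 21]);
translate([436, 490, 1485]) cube([282, 50, 21]);
translate([436, 490, 1797]) cube([282, 50, 21]);
translate([436, 490, 2109]) cube([282, 50, 21]);
translate([436, 490, 2421]) cube([282, 50, 21]);


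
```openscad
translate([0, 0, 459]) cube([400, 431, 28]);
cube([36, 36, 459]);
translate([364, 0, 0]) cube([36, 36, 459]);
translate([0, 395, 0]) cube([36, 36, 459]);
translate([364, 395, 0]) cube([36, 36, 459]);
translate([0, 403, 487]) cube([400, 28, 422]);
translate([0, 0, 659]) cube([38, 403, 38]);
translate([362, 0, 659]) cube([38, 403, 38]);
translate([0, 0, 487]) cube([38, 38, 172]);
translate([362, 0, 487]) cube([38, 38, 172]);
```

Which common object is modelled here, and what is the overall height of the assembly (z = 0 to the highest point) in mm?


A chair. The overall height is 909 mm.

A slab on four corner posts with a tall panel at the back — a chair. The seat slab sits at z = 459 with thickness 28, and the 422 mm backrest starts at the seat top, so the overall height is 459 + 28 + 422 = 909 mm.


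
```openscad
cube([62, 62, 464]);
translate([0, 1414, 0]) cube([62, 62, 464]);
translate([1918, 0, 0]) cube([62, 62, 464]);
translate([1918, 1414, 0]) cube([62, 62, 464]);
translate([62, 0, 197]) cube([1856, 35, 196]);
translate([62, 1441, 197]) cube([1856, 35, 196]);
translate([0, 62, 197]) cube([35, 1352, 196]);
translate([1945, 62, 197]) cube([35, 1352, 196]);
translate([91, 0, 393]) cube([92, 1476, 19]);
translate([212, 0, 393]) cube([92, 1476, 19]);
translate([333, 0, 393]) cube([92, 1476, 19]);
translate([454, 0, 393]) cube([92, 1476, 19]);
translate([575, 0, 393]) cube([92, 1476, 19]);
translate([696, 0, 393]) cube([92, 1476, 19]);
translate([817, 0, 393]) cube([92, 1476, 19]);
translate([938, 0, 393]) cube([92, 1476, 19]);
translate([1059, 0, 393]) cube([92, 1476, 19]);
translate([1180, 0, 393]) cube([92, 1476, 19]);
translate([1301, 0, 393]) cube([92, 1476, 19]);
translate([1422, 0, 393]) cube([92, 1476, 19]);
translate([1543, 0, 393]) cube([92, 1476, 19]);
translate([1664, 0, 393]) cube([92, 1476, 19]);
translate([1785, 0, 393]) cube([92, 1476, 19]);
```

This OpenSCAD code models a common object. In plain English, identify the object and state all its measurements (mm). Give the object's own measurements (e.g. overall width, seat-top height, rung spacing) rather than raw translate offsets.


A bed frame 1980 mm long (x) by 1476 mm wide (y). Four 62×62 mm corner posts, 464 mm tall, at the corners of the footprint. Four rails of 35 mm thickness and 196 mm height run between adjacent posts with their undersides at z = 197 mm, their outer faces flush with the outside of the frame (the two x-running rails run between the posts' inner faces; the two y-running rails run between the posts' inner faces). 15 slats, each 92 mm wide (x) and 19 mm thick, lie across the top of the two x-running rails, running the full 1476 mm width of the frame in y; along x they sit between the end posts with a 29 mm gap after the −x posts and between neighbouring slats, leaving 41 mm before the +x posts.


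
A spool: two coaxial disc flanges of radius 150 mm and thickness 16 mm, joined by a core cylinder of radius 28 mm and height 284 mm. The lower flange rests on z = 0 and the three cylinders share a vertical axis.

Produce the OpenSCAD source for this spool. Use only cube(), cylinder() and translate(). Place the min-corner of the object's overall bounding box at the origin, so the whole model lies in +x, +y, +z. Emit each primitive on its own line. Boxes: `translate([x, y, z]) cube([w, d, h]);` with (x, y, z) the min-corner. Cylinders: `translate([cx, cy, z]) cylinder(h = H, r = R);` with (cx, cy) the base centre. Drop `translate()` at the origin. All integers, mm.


translate([150, 150, 0]) cylinder(h = 16, r = 150);
translate([150, 150, 16]) cylinder(h = 284, r = 28);
translate([150, 150, 300]) cylinder(h = 16, r = 150);


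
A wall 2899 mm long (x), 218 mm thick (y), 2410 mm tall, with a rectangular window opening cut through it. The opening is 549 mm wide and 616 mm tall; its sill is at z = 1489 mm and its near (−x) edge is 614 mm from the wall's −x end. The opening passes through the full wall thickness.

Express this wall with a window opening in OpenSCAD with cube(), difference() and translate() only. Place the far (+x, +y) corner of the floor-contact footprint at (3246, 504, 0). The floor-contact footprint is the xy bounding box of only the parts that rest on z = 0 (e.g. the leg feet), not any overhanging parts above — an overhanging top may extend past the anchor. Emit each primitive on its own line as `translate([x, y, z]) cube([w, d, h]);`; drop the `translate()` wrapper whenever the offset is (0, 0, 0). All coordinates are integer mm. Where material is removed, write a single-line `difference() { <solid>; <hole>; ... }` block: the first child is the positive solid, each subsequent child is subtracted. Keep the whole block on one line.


difference() { translate([347, 286, 0]) cube([2899, 218, 2410]); translate([961, 286, 1489]) cube([549, 218, 616]); }


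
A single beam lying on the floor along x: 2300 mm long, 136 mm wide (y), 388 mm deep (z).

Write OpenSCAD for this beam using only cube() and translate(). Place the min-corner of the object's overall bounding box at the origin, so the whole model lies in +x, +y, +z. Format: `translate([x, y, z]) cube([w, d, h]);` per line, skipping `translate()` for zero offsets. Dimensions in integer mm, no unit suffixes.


cube([2300, 136, 388]);


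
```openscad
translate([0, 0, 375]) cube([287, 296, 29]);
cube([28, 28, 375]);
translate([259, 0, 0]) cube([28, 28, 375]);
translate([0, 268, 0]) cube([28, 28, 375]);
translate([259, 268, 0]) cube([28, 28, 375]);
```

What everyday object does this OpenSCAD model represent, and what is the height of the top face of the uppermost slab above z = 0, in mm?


A stool. The seat height is 404 mm.

A 287×296×29 slab at z = 375 on four corner posts — a stool. The seat top is 375 + 29 = 404 mm.


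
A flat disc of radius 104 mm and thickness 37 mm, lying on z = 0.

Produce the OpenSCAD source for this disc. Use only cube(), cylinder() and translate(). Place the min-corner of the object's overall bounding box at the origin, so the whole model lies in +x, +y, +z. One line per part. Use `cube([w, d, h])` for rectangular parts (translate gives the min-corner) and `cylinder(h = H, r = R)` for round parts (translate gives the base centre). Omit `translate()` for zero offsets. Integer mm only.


translate([104, 104, 0]) cylinder(h = 37, r = 104);


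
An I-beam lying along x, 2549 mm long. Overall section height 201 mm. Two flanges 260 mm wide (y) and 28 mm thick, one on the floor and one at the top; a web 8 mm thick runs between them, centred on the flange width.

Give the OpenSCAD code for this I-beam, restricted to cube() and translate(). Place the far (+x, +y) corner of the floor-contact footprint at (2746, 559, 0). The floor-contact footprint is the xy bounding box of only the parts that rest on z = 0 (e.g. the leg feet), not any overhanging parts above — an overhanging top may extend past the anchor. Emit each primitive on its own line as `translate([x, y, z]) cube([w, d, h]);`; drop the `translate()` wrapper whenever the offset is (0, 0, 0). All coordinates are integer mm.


translate([197, 299, 0]) cube([2549, 260, 28]);
translate([197, 425, 28]) cube([2549, 8, 145]);
translate([197, 299, 173]) cube([2549, 260, 28]);


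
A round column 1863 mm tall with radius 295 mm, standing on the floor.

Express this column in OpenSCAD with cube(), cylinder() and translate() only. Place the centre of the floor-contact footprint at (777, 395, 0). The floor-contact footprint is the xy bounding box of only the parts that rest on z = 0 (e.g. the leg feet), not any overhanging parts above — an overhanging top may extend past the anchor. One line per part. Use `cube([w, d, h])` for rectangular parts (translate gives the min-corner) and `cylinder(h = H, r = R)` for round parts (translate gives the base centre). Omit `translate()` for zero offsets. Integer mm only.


translate([777, 395, 0]) cylinder(h = 1863, r = 295);


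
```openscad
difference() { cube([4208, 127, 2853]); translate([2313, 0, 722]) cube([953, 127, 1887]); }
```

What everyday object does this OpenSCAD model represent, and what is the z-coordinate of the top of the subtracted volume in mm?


A wall with a window opening. The window head height is 2609 mm.

A wall with a rectangular opening subtracted — a window. Sill at z = 722, opening 1887 mm tall, so the head is at 722 + 1887 = 2609 mm.


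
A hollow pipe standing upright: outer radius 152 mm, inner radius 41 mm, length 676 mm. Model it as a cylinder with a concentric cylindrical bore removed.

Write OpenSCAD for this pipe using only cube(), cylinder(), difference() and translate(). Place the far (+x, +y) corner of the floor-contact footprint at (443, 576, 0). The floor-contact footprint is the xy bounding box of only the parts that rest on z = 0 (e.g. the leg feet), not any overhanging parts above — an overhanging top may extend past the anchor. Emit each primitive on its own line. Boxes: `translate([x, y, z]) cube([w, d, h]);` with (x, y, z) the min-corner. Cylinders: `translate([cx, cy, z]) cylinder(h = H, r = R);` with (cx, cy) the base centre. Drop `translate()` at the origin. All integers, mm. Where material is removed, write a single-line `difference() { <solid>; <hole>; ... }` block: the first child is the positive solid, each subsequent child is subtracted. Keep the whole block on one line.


difference() { translate([291, 424, 0]) cylinder(h = 676, r = 152); translate([291, 424, 0]) cylinder(h = 676, r = 41); }


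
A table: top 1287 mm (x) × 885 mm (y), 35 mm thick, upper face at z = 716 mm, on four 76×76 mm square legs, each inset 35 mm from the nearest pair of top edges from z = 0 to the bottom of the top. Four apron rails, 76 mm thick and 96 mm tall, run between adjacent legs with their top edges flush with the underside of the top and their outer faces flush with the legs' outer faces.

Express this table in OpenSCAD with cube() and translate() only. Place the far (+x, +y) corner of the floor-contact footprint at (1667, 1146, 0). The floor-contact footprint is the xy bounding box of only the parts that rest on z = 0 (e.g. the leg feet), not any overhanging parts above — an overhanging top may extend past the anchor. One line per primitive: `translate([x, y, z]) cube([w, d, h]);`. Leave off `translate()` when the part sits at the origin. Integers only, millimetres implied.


// leg_h = 716 - 35 = 681
// apron z = 681 - 96 = 585
translate([415, 296, 681]) cube([1287, 885, 35]);
translate([450, 331, 0]) cube([76, 76, 681]);
translate([1591, 331, 0]) cube([76, 76, 681]);
translate([450, 1070, 0]) cube([76, 76, 681]);
translate([1591, 1070, 0]) cube([76, 76, 681]);
translate([526, 331, 585]) cube([1065, 76, 96]);
translate([526, 1070, 585]) cube([1065, 76, 96]);
translate([450, 407, 585]) cube([76, 663, 96]);
translate([1591, 407, 585]) cube([76, 663, 96]);


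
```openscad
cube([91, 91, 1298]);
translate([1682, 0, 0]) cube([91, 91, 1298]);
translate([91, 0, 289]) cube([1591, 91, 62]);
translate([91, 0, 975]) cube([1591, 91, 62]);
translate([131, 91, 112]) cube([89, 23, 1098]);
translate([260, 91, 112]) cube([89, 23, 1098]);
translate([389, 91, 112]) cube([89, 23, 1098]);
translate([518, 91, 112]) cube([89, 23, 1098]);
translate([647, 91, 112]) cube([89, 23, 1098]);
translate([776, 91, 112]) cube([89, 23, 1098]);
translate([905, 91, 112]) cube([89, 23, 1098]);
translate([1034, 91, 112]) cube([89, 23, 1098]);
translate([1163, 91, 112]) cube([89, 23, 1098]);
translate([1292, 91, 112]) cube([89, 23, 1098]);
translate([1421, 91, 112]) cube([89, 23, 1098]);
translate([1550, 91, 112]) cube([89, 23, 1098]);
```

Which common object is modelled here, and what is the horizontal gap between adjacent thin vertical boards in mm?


A fence section. The picket gap is 40 mm.

Two posts, two rails, 12 pickets — a fence section. Span 1591 mm holds 12 pickets of 89 mm with 13 equal gaps: ⌊(1591 − 12·89) / 13⌋ = 40 mm.


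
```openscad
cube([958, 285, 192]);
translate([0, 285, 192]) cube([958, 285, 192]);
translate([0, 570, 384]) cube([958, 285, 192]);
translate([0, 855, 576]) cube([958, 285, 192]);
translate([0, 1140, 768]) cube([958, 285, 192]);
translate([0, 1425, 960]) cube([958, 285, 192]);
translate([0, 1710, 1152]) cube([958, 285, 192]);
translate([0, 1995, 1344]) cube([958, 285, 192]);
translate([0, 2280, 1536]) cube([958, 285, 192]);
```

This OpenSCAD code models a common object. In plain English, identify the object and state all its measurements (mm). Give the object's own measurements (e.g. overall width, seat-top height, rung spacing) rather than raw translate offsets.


A straight staircase of 9 solid steps. Each step is 958 mm wide (x), 285 mm deep (y, the going) and 192 mm tall (the rise). The first step rests on the floor; each subsequent step sits one going further in +y and one rise higher in +z, directly behind and above the previous step with no overlap.


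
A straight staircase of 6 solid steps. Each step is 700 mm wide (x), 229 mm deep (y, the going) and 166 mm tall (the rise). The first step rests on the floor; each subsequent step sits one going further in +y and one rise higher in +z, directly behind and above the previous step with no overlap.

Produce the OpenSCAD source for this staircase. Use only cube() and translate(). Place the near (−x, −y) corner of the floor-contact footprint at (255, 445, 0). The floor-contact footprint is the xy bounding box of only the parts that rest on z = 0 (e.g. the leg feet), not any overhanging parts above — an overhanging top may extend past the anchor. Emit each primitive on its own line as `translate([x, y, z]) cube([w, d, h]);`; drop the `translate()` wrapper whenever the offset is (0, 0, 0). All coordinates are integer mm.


translate([255, 445, 0]) cube([700, 229, 166]);
translate([255, 674, 166]) cube([700, 229, 166]);
translate([255, 903, 332]) cube([700, 229, 166]);
translate([255, 1132, 498]) cube([700, 229, 166]);
translate([255, 1361, 664]) cube([700, 229, 166]);
translate([255, 1590, 830]) cube([700, 229, 166]);


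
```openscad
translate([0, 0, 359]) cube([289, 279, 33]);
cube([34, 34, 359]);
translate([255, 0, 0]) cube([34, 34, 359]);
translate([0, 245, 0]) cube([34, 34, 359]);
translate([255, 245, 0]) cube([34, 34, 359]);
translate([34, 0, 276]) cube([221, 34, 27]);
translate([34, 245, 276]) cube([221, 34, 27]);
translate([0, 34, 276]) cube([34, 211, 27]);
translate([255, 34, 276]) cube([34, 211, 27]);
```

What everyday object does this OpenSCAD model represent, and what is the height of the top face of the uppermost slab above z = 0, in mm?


A stool. The seat height is 392 mm.

A 289×279×33 slab at z = 359 on four corner posts — a stool. The seat top is 359 + 33 = 392 mm.


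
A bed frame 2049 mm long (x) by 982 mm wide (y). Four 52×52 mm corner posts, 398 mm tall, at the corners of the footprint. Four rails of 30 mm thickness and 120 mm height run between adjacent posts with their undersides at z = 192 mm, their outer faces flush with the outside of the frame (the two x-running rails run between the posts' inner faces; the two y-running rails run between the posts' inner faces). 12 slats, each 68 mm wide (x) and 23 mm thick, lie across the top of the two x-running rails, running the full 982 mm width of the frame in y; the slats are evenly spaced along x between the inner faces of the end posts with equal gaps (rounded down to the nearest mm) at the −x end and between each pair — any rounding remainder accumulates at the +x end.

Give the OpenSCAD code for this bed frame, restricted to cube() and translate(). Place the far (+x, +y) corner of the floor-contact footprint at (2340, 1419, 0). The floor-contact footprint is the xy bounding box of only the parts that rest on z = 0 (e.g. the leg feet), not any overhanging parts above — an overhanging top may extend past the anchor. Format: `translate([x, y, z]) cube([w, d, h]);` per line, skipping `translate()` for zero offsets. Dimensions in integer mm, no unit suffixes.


translate([291, 437, 0]) cube([52, 52, 398]);
translate([291, 1367, 0]) cube([52, 52, 398]);
translate([2288, 437, 0]) cube([52, 52, 398]);
translate([2288, 1367, 0]) cube([52, 52, 398]);
translate([343, 437, 192]) cube([1945, 30, 120]);
translate([343, 1389, 192]) cube([1945, 30, 120]);
translate([291, 489, 192]) cube([30, 878, 120]);
translate([2310, 489, 192]) cube([30, 878, 120]);
translate([429, 437, 312]) cube([68, 982, 23]);
translate([583, 437, 312]) cube([68, 982, 23]);
translate([737, 437, 312]) cube([68, 982, 23]);
translate([891, 437, 312]) cube([68, 982, 23]);
translate([1045, 437, 312]) cube([68, 982, 23]);
translate([1199, 437, 312]) cube([68, 982, 23]);
translate([1353, 437, 312]) cube([68, 982, 23]);
translate([1507, 437, 312]) cube([68, 982, 23]);
translate([1661, 437, 312]) cube([68, 982, 23]);
translate([1815, 437, 312]) cube([68, 982, 23]);
translate([1969, 437, 312]) cube([68, 982, 23]);
translate([2123, 437, 312]) cube([68, 982, 23]);


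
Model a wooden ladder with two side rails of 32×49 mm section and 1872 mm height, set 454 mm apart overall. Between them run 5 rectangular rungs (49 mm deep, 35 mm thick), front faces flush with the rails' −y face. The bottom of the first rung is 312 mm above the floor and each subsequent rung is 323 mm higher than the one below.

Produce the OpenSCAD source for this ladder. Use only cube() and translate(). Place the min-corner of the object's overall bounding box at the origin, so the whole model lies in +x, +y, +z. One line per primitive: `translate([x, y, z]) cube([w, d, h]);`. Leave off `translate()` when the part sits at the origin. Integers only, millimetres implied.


cube([32, 49, 1872]);
translate([422, 0, 0]) cube([32, 49, 1872]);
translate([32, 0, 312]) cube([390, 49, 35]);
translate([32, 0, 635]) cube([390, 49, 35]);
translate([32, 0, 958]) cube([390, 49, 35]);
translate([32, 0, 1281]) cube([390, 49, 35]);
translate([32, 0, 1604]) cube([390, 49, 35]);


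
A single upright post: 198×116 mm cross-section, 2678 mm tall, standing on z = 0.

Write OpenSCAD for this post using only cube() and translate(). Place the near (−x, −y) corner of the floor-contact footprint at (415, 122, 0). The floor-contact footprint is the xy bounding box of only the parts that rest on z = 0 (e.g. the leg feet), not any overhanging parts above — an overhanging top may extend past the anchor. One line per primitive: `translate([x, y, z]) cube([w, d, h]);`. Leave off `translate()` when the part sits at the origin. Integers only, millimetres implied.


translate([415, 122, 0]) cube([198, 116, 2678]);


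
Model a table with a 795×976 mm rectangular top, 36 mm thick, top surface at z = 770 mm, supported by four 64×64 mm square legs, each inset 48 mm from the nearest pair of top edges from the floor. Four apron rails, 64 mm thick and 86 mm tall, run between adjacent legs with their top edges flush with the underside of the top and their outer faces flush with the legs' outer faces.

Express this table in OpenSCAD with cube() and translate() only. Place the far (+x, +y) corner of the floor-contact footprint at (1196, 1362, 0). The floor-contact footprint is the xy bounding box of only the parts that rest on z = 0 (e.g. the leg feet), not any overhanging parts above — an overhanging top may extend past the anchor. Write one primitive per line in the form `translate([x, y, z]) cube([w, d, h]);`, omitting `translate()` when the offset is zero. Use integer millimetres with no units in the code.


translate([449, 434, 734]) cube([795, 976, 36]);
translate([497, 482, 0]) cube([64, 64, 734]);
translate([1132, 482, 0]) cube([64, 64, 734]);
translate([497, 1298, 0]) cube([64, 64, 734]);
translate([1132, 1298, 0]) cube([64, 64, 734]);
translate([561, 482, 648]) cube([571, 64, 86]);
translate([561, 1298, 648]) cube([571, 64, 86]);
translate([497, 546, 648]) cube([64, 752, 86]);
translate([1132, 546, 648]) cube([64, 752, 86]);


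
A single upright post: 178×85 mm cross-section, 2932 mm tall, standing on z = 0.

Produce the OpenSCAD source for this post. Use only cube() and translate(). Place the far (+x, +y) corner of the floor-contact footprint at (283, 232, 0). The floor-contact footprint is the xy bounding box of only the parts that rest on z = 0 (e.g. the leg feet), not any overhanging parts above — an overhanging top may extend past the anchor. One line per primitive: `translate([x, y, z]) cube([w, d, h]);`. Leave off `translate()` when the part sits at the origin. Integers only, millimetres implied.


translate([105, 147, 0]) cube([178, 85, 2932]);


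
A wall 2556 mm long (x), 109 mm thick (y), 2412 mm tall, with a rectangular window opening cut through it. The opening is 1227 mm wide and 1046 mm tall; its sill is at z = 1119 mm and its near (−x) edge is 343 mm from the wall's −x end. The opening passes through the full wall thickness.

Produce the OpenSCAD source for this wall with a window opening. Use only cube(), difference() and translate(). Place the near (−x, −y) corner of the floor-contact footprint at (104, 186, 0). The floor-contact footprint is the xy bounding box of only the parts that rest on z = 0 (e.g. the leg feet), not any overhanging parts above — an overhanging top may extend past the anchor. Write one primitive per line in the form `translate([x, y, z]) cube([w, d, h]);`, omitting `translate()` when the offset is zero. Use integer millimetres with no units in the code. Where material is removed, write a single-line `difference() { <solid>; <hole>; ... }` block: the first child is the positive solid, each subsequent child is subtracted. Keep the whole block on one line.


difference() { translate([104, 186, 0]) cube([2556, 109, 2412]); translate([447, 186, 1119]) cube([1227, 109, 1046]); }


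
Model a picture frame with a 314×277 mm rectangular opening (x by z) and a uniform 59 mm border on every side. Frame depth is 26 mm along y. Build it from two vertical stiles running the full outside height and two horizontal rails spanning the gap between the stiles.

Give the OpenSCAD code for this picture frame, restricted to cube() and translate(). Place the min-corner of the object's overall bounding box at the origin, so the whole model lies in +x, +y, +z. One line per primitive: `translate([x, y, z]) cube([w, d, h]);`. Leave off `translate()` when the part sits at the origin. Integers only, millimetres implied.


cube([59, 26, 395]);
translate([373, 0, 0]) cube([59, 26, 395]);
translate([59, 0, 0]) cube([314, 26, 59]);
translate([59, 0, 336]) cube([314, 26, 59]);


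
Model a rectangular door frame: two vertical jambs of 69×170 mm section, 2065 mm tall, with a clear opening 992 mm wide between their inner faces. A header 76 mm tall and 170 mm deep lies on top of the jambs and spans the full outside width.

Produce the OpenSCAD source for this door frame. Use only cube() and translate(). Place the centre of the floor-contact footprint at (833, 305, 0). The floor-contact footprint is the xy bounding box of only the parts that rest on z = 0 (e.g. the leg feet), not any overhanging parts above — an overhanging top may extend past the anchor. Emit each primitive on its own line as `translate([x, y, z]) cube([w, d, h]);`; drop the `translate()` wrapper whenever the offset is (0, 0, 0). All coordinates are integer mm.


translate([268, 220, 0]) cube([69, 170, 2065]);
translate([1329, 220, 0]) cube([69, 170, 2065]);
translate([268, 220, 2065]) cube([1130, 170, 76]);


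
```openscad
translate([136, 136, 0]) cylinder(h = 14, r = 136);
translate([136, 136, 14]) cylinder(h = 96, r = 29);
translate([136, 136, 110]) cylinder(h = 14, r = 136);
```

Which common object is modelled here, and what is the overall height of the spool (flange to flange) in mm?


A spool. The overall height is 124 mm.

Three coaxial cylinders, large–small–large — a spool. Two 14 mm flanges and a 96 mm core give 14 + 96 + 14 = 124 mm.


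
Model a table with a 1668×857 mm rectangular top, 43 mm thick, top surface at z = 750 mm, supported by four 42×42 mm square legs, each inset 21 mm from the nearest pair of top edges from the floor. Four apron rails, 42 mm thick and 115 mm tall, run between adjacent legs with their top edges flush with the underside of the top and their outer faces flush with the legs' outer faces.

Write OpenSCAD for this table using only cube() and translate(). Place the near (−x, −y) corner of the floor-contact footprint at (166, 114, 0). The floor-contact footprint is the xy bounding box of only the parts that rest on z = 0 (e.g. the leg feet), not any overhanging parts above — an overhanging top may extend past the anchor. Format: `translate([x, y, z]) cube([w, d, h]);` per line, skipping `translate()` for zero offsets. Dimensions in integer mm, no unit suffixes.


translate([145, 93, 707]) cube([1668, 857, 43]);
translate([166, 114, 0]) cube([42, 42, 707]);
translate([1750, 114, 0]) cube([42, 42, 707]);
translate([166, 887, 0]) cube([42, 42, 707]);
translate([1750, 887, 0]) cube([42, 42, 707]);
translate([208, 114, 592]) cube([1542, 42, 115]);
translate([208, 887, 592]) cube([1542, 42, 115]);
translate([166, 156, 592]) cube([42, 731, 115]);
translate([1750, 156, 592]) cube([42, 731, 115]);
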